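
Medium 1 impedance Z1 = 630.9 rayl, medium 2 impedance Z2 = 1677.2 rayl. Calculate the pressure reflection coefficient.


Given values:
  Z1 = 630.9 rayl, Z2 = 1677.2 rayl
Formula: R = (Z2 - Z1) / (Z2 + Z1)
Numerator: Z2 - Z1 = 1677.2 - 630.9 = 1046.3
Denominator: Z2 + Z1 = 1677.2 + 630.9 = 2308.1
R = 1046.3 / 2308.1 = 0.4533

0.4533


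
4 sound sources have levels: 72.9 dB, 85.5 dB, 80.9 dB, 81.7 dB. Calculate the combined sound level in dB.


Formula: L_total = 10 * log10( sum(10^(Li/10)) )
  Source 1: 10^(72.9/10) = 19498445.9976
  Source 2: 10^(85.5/10) = 354813389.2336
  Source 3: 10^(80.9/10) = 123026877.0812
  Source 4: 10^(81.7/10) = 147910838.8168
Sum of linear values = 645249551.1292
L_total = 10 * log10(645249551.1292) = 88.1

88.1 dB


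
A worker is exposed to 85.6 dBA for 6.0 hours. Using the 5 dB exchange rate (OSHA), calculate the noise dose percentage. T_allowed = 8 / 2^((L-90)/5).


Given values:
  L = 85.6 dBA, T = 6.0 hours
Formula: T_allowed = 8 / 2^((L - 90) / 5)
Compute exponent: (85.6 - 90) / 5 = -0.88
Compute 2^(-0.88) = 0.543367
T_allowed = 8 / 0.543367 = 14.723014 hours
Dose = (T / T_allowed) * 100
Dose = (6.0 / 14.723014) * 100 = 40.75

40.75 %


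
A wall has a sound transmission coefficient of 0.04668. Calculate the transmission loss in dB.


Given values:
  tau = 0.04668
Formula: TL = 10 * log10(1 / tau)
Compute 1 / tau = 1 / 0.04668 = 21.4225
Compute log10(21.4225) = 1.33087
TL = 10 * 1.33087 = 13.31

13.31 dB


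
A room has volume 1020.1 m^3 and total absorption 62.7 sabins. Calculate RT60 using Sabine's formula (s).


Given values:
  V = 1020.1 m^3
  A = 62.7 sabins
Formula: RT60 = 0.161 * V / A
Numerator: 0.161 * 1020.1 = 164.2361
RT60 = 164.2361 / 62.7 = 2.619

2.619 s


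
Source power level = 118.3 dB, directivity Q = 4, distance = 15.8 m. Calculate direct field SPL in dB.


Given values:
  Lw = 118.3 dB, Q = 4, r = 15.8 m
Formula: SPL = Lw + 10 * log10(Q / (4 * pi * r^2))
Compute 4 * pi * r^2 = 4 * pi * 15.8^2 = 3137.0688
Compute Q / denom = 4 / 3137.0688 = 0.00127508
Compute 10 * log10(0.00127508) = -28.9446
SPL = 118.3 + (-28.9446) = 89.36

89.36 dB


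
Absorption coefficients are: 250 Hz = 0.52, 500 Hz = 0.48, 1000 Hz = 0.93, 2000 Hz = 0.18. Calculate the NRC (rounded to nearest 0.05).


Given values:
  a_250 = 0.52, a_500 = 0.48
  a_1000 = 0.93, a_2000 = 0.18
Formula: NRC = (a250 + a500 + a1000 + a2000) / 4
Sum = 0.52 + 0.48 + 0.93 + 0.18 = 2.11
NRC = 2.11 / 4 = 0.5275
Rounded to nearest 0.05: 0.55

0.55


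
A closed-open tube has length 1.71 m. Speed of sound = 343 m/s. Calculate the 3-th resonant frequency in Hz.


Given values:
  Tube type: closed-open, L = 1.71 m, c = 343 m/s, n = 3
Formula: f_n = (2n - 1) * c / (4 * L)
Compute 2n - 1 = 2*3 - 1 = 5
Compute 4 * L = 4 * 1.71 = 6.84
f = 5 * 343 / 6.84
f = 250.73

250.73 Hz


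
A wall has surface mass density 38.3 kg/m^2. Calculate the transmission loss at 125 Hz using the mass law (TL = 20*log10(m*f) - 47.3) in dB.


Given values:
  m = 38.3 kg/m^2, f = 125 Hz
Formula: TL = 20 * log10(m * f) - 47.3
Compute m * f = 38.3 * 125 = 4787.5
Compute log10(4787.5) = 3.680109
Compute 20 * 3.680109 = 73.6022
TL = 73.6022 - 47.3 = 26.3

26.3 dB


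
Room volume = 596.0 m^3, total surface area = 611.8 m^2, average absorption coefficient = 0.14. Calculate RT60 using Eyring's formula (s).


Given values:
  V = 596.0 m^3, S = 611.8 m^2, alpha = 0.14
Formula: RT60 = 0.161 * V / (-S * ln(1 - alpha))
Compute ln(1 - 0.14) = ln(0.86) = -0.150823
Denominator: -611.8 * -0.150823 = 92.2735
Numerator: 0.161 * 596.0 = 95.956
RT60 = 95.956 / 92.2735 = 1.04

1.04 s


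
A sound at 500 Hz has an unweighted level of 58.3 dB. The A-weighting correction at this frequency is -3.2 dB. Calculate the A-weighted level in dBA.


Given values:
  SPL = 58.3 dB
  A-weighting at 500 Hz = -3.2 dB
Formula: L_A = SPL + A_weight
L_A = 58.3 + (-3.2)
L_A = 55.1

55.1 dBA


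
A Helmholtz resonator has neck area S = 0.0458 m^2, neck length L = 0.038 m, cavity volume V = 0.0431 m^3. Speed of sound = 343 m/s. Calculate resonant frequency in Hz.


Given values:
  S = 0.0458 m^2, L = 0.038 m, V = 0.0431 m^3, c = 343 m/s
Formula: f = (c / (2*pi)) * sqrt(S / (V * L))
Compute V * L = 0.0431 * 0.038 = 0.0016378
Compute S / (V * L) = 0.0458 / 0.0016378 = 27.9643
Compute sqrt(27.9643) = 5.288128
Compute c / (2*pi) = 343 / 6.283185 = 54.590148
f = 54.590148 * 5.288128 = 288.68

288.68 Hz


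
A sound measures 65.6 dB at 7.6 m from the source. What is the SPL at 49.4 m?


Given values:
  SPL1 = 65.6 dB, r1 = 7.6 m, r2 = 49.4 m
Formula: SPL2 = SPL1 - 20 * log10(r2 / r1)
Compute ratio: r2 / r1 = 49.4 / 7.6 = 6.5
Compute log10: log10(6.5) = 0.812913
Compute drop: 20 * 0.812913 = 16.2583
SPL2 = 65.6 - 16.2583 = 49.34

49.34 dB


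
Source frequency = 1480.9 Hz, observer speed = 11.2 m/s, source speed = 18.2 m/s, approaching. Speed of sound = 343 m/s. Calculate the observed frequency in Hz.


Given values:
  f_s = 1480.9 Hz, v_o = 11.2 m/s, v_s = 18.2 m/s
  Direction: approaching
Formula: f_o = f_s * (c + v_o) / (c - v_s)
Numerator: c + v_o = 343 + 11.2 = 354.2
Denominator: c - v_s = 343 - 18.2 = 324.8
f_o = 1480.9 * 354.2 / 324.8 = 1614.95

1614.95 Hz


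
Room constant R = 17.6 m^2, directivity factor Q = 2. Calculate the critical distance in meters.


Given values:
  R = 17.6 m^2, Q = 2
Formula: d_c = 0.141 * sqrt(Q * R)
Compute Q * R = 2 * 17.6 = 35.2
Compute sqrt(35.2) = 5.933
d_c = 0.141 * 5.933 = 0.837

0.837 m


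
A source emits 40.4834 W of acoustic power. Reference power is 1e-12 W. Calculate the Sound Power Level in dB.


Given values:
  W = 40.4834 W
  W_ref = 1e-12 W
Formula: SWL = 10 * log10(W / W_ref)
Compute ratio: W / W_ref = 40483400000000
Compute log10: log10(40483400000000) = 13.607277
Multiply: SWL = 10 * 13.607277 = 136.07

136.07 dB


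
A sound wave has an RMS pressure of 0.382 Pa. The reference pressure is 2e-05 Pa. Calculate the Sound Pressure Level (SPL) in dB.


Given values:
  p = 0.382 Pa
  p_ref = 2e-05 Pa
Formula: SPL = 20 * log10(p / p_ref)
Compute ratio: p / p_ref = 0.382 / 2e-05 = 19100
Compute log10: log10(19100) = 4.281033
Multiply: SPL = 20 * 4.281033 = 85.62

85.62 dB


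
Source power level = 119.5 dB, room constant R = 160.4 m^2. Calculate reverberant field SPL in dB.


Given values:
  Lw = 119.5 dB, R = 160.4 m^2
Formula: SPL = Lw + 10 * log10(4 / R)
Compute 4 / R = 4 / 160.4 = 0.024938
Compute 10 * log10(0.024938) = -16.0314
SPL = 119.5 + (-16.0314) = 103.47

103.47 dB


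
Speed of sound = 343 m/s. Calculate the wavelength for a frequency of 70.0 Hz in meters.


Given values:
  c = 343 m/s, f = 70.0 Hz
Formula: lambda = c / f
lambda = 343 / 70.0
lambda = 4.9

4.9 m


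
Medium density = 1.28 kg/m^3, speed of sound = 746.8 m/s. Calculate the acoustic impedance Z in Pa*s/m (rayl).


Given values:
  rho = 1.28 kg/m^3
  c = 746.8 m/s
Formula: Z = rho * c
Z = 1.28 * 746.8
Z = 955.9

955.9 rayl


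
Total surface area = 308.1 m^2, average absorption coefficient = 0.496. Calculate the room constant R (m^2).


Given values:
  S = 308.1 m^2, alpha = 0.496
Formula: R = S * alpha / (1 - alpha)
Numerator: 308.1 * 0.496 = 152.8176
Denominator: 1 - 0.496 = 0.504
R = 152.8176 / 0.504 = 303.21

303.21 m^2


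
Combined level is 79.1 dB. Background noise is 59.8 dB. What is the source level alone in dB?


Given values:
  L_total = 79.1 dB, L_bg = 59.8 dB
Formula: L_source = 10 * log10(10^(L_total/10) - 10^(L_bg/10))
Convert to linear:
  10^(79.1/10) = 81283051.6164
  10^(59.8/10) = 954992.586
Difference: 81283051.6164 - 954992.586 = 80328059.0304
L_source = 10 * log10(80328059.0304) = 79.05

79.05 dB


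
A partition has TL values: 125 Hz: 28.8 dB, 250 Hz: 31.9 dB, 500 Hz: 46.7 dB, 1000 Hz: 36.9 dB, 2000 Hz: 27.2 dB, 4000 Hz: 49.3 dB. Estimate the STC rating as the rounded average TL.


Given TL values at each frequency:
  125 Hz: 28.8 dB
  250 Hz: 31.9 dB
  500 Hz: 46.7 dB
  1000 Hz: 36.9 dB
  2000 Hz: 27.2 dB
  4000 Hz: 49.3 dB
Formula: STC ~ round(average of TL values)
Sum = 28.8 + 31.9 + 46.7 + 36.9 + 27.2 + 49.3 = 220.8
Average = 220.8 / 6 = 36.8
Rounded: 37

37


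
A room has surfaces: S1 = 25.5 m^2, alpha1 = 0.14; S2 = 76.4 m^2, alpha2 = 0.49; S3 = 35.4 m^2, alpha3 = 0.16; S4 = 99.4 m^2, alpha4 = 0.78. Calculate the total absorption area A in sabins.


Given surfaces:
  Surface 1: 25.5 * 0.14 = 3.57
  Surface 2: 76.4 * 0.49 = 37.436
  Surface 3: 35.4 * 0.16 = 5.664
  Surface 4: 99.4 * 0.78 = 77.532
Formula: A = sum(Si * alpha_i)
A = 3.57 + 37.436 + 5.664 + 77.532
A = 124.2

124.2 sabins


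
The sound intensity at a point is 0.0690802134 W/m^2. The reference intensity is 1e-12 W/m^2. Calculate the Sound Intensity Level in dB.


Given values:
  I = 0.0690802134 W/m^2
  I_ref = 1e-12 W/m^2
Formula: SIL = 10 * log10(I / I_ref)
Compute ratio: I / I_ref = 69080213400
Compute log10: log10(69080213400) = 10.839354
Multiply: SIL = 10 * 10.839354 = 108.39

108.39 dB


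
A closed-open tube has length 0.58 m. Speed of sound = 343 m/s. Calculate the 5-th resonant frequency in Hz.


Given values:
  Tube type: closed-open, L = 0.58 m, c = 343 m/s, n = 5
Formula: f_n = (2n - 1) * c / (4 * L)
Compute 2n - 1 = 2*5 - 1 = 9
Compute 4 * L = 4 * 0.58 = 2.32
f = 9 * 343 / 2.32
f = 1330.6

1330.6 Hz


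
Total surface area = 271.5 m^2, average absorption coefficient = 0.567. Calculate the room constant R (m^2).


Given values:
  S = 271.5 m^2, alpha = 0.567
Formula: R = S * alpha / (1 - alpha)
Numerator: 271.5 * 0.567 = 153.9405
Denominator: 1 - 0.567 = 0.433
R = 153.9405 / 0.433 = 355.52

355.52 m^2


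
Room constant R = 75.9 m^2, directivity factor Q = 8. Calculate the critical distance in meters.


Given values:
  R = 75.9 m^2, Q = 8
Formula: d_c = 0.141 * sqrt(Q * R)
Compute Q * R = 8 * 75.9 = 607.2
Compute sqrt(607.2) = 24.6414
d_c = 0.141 * 24.6414 = 3.474

3.474 m


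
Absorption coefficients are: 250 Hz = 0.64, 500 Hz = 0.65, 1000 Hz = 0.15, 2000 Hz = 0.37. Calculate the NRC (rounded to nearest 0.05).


Given values:
  a_250 = 0.64, a_500 = 0.65
  a_1000 = 0.15, a_2000 = 0.37
Formula: NRC = (a250 + a500 + a1000 + a2000) / 4
Sum = 0.64 + 0.65 + 0.15 + 0.37 = 1.81
NRC = 1.81 / 4 = 0.4525
Rounded to nearest 0.05: 0.45

0.45


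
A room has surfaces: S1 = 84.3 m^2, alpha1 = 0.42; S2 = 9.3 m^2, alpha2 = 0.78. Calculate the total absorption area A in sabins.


Given surfaces:
  Surface 1: 84.3 * 0.42 = 35.406
  Surface 2: 9.3 * 0.78 = 7.254
Formula: A = sum(Si * alpha_i)
A = 35.406 + 7.254
A = 42.66

42.66 sabins


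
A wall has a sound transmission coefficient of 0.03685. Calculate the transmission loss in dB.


Given values:
  tau = 0.03685
Formula: TL = 10 * log10(1 / tau)
Compute 1 / tau = 1 / 0.03685 = 27.137
Compute log10(27.137) = 1.433562
TL = 10 * 1.433562 = 14.34

14.34 dB


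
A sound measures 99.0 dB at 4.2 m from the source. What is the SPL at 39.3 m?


Given values:
  SPL1 = 99.0 dB, r1 = 4.2 m, r2 = 39.3 m
Formula: SPL2 = SPL1 - 20 * log10(r2 / r1)
Compute ratio: r2 / r1 = 39.3 / 4.2 = 9.3571
Compute log10: log10(9.3571) = 0.971141
Compute drop: 20 * 0.971141 = 19.4228
SPL2 = 99.0 - 19.4228 = 79.58

79.58 dB


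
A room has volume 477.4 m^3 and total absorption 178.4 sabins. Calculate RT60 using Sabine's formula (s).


Given values:
  V = 477.4 m^3
  A = 178.4 sabins
Formula: RT60 = 0.161 * V / A
Numerator: 0.161 * 477.4 = 76.8614
RT60 = 76.8614 / 178.4 = 0.431

0.431 s


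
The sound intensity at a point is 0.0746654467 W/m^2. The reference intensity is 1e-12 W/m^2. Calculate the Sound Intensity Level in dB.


Given values:
  I = 0.0746654467 W/m^2
  I_ref = 1e-12 W/m^2
Formula: SIL = 10 * log10(I / I_ref)
Compute ratio: I / I_ref = 74665446700
Compute log10: log10(74665446700) = 10.87312
Multiply: SIL = 10 * 10.87312 = 108.73

108.73 dB


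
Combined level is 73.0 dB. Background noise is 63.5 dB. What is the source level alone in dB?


Given values:
  L_total = 73.0 dB, L_bg = 63.5 dB
Formula: L_source = 10 * log10(10^(L_total/10) - 10^(L_bg/10))
Convert to linear:
  10^(73.0/10) = 19952623.1497
  10^(63.5/10) = 2238721.1386
Difference: 19952623.1497 - 2238721.1386 = 17713902.0111
L_source = 10 * log10(17713902.0111) = 72.48

72.48 dB


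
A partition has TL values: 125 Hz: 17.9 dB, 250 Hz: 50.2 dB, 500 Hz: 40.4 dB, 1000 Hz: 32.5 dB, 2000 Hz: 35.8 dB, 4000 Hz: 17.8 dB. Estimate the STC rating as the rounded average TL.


Given TL values at each frequency:
  125 Hz: 17.9 dB
  250 Hz: 50.2 dB
  500 Hz: 40.4 dB
  1000 Hz: 32.5 dB
  2000 Hz: 35.8 dB
  4000 Hz: 17.8 dB
Formula: STC ~ round(average of TL values)
Sum = 17.9 + 50.2 + 40.4 + 32.5 + 35.8 + 17.8 = 194.6
Average = 194.6 / 6 = 32.43
Rounded: 32

32


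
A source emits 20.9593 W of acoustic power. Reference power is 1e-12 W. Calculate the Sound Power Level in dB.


Given values:
  W = 20.9593 W
  W_ref = 1e-12 W
Formula: SWL = 10 * log10(W / W_ref)
Compute ratio: W / W_ref = 20959300000000
Compute log10: log10(20959300000000) = 13.321377
Multiply: SWL = 10 * 13.321377 = 133.21

133.21 dB


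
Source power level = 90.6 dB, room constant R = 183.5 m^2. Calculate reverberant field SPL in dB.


Given values:
  Lw = 90.6 dB, R = 183.5 m^2
Formula: SPL = Lw + 10 * log10(4 / R)
Compute 4 / R = 4 / 183.5 = 0.021798
Compute 10 * log10(0.021798) = -16.6158
SPL = 90.6 + (-16.6158) = 73.98

73.98 dB


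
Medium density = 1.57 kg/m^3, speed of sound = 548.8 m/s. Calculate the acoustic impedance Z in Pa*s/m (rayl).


Given values:
  rho = 1.57 kg/m^3
  c = 548.8 m/s
Formula: Z = rho * c
Z = 1.57 * 548.8
Z = 861.62

861.62 rayl


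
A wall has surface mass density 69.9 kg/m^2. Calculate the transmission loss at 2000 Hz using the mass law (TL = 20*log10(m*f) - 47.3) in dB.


Given values:
  m = 69.9 kg/m^2, f = 2000 Hz
Formula: TL = 20 * log10(m * f) - 47.3
Compute m * f = 69.9 * 2000 = 139800.0
Compute log10(139800.0) = 5.145507
Compute 20 * 5.145507 = 102.9101
TL = 102.9101 - 47.3 = 55.61

55.61 dB


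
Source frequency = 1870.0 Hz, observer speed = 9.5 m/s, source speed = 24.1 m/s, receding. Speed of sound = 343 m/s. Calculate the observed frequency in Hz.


Given values:
  f_s = 1870.0 Hz, v_o = 9.5 m/s, v_s = 24.1 m/s
  Direction: receding
Formula: f_o = f_s * (c - v_o) / (c + v_s)
Numerator: c - v_o = 343 - 9.5 = 333.5
Denominator: c + v_s = 343 + 24.1 = 367.1
f_o = 1870.0 * 333.5 / 367.1 = 1698.84

1698.84 Hz


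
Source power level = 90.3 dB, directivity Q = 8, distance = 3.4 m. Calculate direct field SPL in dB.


Given values:
  Lw = 90.3 dB, Q = 8, r = 3.4 m
Formula: SPL = Lw + 10 * log10(Q / (4 * pi * r^2))
Compute 4 * pi * r^2 = 4 * pi * 3.4^2 = 145.2672
Compute Q / denom = 8 / 145.2672 = 0.05507093
Compute 10 * log10(0.05507093) = -12.5908
SPL = 90.3 + (-12.5908) = 77.71

77.71 dB


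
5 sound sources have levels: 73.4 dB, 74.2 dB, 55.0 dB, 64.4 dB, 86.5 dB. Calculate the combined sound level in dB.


Formula: L_total = 10 * log10( sum(10^(Li/10)) )
  Source 1: 10^(73.4/10) = 21877616.2395
  Source 2: 10^(74.2/10) = 26302679.919
  Source 3: 10^(55.0/10) = 316227.766
  Source 4: 10^(64.4/10) = 2754228.7033
  Source 5: 10^(86.5/10) = 446683592.151
Sum of linear values = 497934344.7788
L_total = 10 * log10(497934344.7788) = 86.97

86.97 dB


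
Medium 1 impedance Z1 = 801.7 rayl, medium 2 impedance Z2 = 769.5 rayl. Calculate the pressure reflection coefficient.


Given values:
  Z1 = 801.7 rayl, Z2 = 769.5 rayl
Formula: R = (Z2 - Z1) / (Z2 + Z1)
Numerator: Z2 - Z1 = 769.5 - 801.7 = -32.2
Denominator: Z2 + Z1 = 769.5 + 801.7 = 1571.2
R = -32.2 / 1571.2 = -0.0205

-0.0205


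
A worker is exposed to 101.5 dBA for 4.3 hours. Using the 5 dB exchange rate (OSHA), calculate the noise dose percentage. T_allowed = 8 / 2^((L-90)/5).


Given values:
  L = 101.5 dBA, T = 4.3 hours
Formula: T_allowed = 8 / 2^((L - 90) / 5)
Compute exponent: (101.5 - 90) / 5 = 2.3
Compute 2^(2.3) = 4.924578
T_allowed = 8 / 4.924578 = 1.624505 hours
Dose = (T / T_allowed) * 100
Dose = (4.3 / 1.624505) * 100 = 264.7

264.7 %


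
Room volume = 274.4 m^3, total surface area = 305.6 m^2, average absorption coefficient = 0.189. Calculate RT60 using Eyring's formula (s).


Given values:
  V = 274.4 m^3, S = 305.6 m^2, alpha = 0.189
Formula: RT60 = 0.161 * V / (-S * ln(1 - alpha))
Compute ln(1 - 0.189) = ln(0.811) = -0.209487
Denominator: -305.6 * -0.209487 = 64.0192
Numerator: 0.161 * 274.4 = 44.1784
RT60 = 44.1784 / 64.0192 = 0.69

0.69 s


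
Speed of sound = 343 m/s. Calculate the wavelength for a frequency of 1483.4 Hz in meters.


Given values:
  c = 343 m/s, f = 1483.4 Hz
Formula: lambda = c / f
lambda = 343 / 1483.4
lambda = 0.2312

0.2312 m


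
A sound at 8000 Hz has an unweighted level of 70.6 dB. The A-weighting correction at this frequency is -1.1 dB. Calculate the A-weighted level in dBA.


Given values:
  SPL = 70.6 dB
  A-weighting at 8000 Hz = -1.1 dB
Formula: L_A = SPL + A_weight
L_A = 70.6 + (-1.1)
L_A = 69.5

69.5 dBA


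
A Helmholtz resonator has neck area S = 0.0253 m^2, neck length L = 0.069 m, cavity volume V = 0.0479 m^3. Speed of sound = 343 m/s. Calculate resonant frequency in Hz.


Given values:
  S = 0.0253 m^2, L = 0.069 m, V = 0.0479 m^3, c = 343 m/s
Formula: f = (c / (2*pi)) * sqrt(S / (V * L))
Compute V * L = 0.0479 * 0.069 = 0.0033051
Compute S / (V * L) = 0.0253 / 0.0033051 = 7.6548
Compute sqrt(7.6548) = 2.766731
Compute c / (2*pi) = 343 / 6.283185 = 54.590148
f = 54.590148 * 2.766731 = 151.04

151.04 Hz


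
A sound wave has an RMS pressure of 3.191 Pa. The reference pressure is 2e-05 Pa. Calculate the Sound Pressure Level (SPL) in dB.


Given values:
  p = 3.191 Pa
  p_ref = 2e-05 Pa
Formula: SPL = 20 * log10(p / p_ref)
Compute ratio: p / p_ref = 3.191 / 2e-05 = 159550
Compute log10: log10(159550) = 5.202897
Multiply: SPL = 20 * 5.202897 = 104.06

104.06 dB


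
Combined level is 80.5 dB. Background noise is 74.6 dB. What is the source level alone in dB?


Given values:
  L_total = 80.5 dB, L_bg = 74.6 dB
Formula: L_source = 10 * log10(10^(L_total/10) - 10^(L_bg/10))
Convert to linear:
  10^(80.5/10) = 112201845.4302
  10^(74.6/10) = 28840315.0313
Difference: 112201845.4302 - 28840315.0313 = 83361530.3989
L_source = 10 * log10(83361530.3989) = 79.21

79.21 dB


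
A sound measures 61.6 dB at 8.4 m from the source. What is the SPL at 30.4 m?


Given values:
  SPL1 = 61.6 dB, r1 = 8.4 m, r2 = 30.4 m
Formula: SPL2 = SPL1 - 20 * log10(r2 / r1)
Compute ratio: r2 / r1 = 30.4 / 8.4 = 3.619
Compute log10: log10(3.619) = 0.558589
Compute drop: 20 * 0.558589 = 11.1718
SPL2 = 61.6 - 11.1718 = 50.43

50.43 dB


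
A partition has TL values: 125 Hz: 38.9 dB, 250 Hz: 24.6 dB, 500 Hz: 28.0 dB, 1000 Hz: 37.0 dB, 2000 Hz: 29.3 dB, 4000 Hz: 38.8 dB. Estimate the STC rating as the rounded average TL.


Given TL values at each frequency:
  125 Hz: 38.9 dB
  250 Hz: 24.6 dB
  500 Hz: 28.0 dB
  1000 Hz: 37.0 dB
  2000 Hz: 29.3 dB
  4000 Hz: 38.8 dB
Formula: STC ~ round(average of TL values)
Sum = 38.9 + 24.6 + 28.0 + 37.0 + 29.3 + 38.8 = 196.6
Average = 196.6 / 6 = 32.77
Rounded: 33

33


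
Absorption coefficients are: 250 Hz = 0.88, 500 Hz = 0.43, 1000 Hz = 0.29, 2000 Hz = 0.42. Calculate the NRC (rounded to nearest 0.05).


Given values:
  a_250 = 0.88, a_500 = 0.43
  a_1000 = 0.29, a_2000 = 0.42
Formula: NRC = (a250 + a500 + a1000 + a2000) / 4
Sum = 0.88 + 0.43 + 0.29 + 0.42 = 2.02
NRC = 2.02 / 4 = 0.505
Rounded to nearest 0.05: 0.5

0.5


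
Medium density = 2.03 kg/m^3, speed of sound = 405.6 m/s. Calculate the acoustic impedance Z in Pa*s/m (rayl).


Given values:
  rho = 2.03 kg/m^3
  c = 405.6 m/s
Formula: Z = rho * c
Z = 2.03 * 405.6
Z = 823.37

823.37 rayl


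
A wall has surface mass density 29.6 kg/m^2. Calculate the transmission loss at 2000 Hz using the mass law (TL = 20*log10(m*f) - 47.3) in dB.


Given values:
  m = 29.6 kg/m^2, f = 2000 Hz
Formula: TL = 20 * log10(m * f) - 47.3
Compute m * f = 29.6 * 2000 = 59200.0
Compute log10(59200.0) = 4.772322
Compute 20 * 4.772322 = 95.4464
TL = 95.4464 - 47.3 = 48.15

48.15 dB


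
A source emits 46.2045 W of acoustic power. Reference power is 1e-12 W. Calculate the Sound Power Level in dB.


Given values:
  W = 46.2045 W
  W_ref = 1e-12 W
Formula: SWL = 10 * log10(W / W_ref)
Compute ratio: W / W_ref = 46204500000000
Compute log10: log10(46204500000000) = 13.664684
Multiply: SWL = 10 * 13.664684 = 136.65

136.65 dB


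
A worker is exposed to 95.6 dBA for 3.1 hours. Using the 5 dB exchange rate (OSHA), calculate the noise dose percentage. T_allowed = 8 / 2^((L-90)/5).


Given values:
  L = 95.6 dBA, T = 3.1 hours
Formula: T_allowed = 8 / 2^((L - 90) / 5)
Compute exponent: (95.6 - 90) / 5 = 1.12
Compute 2^(1.12) = 2.17347
T_allowed = 8 / 2.17347 = 3.68075 hours
Dose = (T / T_allowed) * 100
Dose = (3.1 / 3.68075) * 100 = 84.22

84.22 %


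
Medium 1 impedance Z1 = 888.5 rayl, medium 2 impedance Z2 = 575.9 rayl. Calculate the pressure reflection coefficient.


Given values:
  Z1 = 888.5 rayl, Z2 = 575.9 rayl
Formula: R = (Z2 - Z1) / (Z2 + Z1)
Numerator: Z2 - Z1 = 575.9 - 888.5 = -312.6
Denominator: Z2 + Z1 = 575.9 + 888.5 = 1464.4
R = -312.6 / 1464.4 = -0.2135

-0.2135


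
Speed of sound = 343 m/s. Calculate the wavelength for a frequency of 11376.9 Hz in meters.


Given values:
  c = 343 m/s, f = 11376.9 Hz
Formula: lambda = c / f
lambda = 343 / 11376.9
lambda = 0.0301

0.0301 m


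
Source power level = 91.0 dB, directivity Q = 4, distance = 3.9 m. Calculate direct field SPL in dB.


Given values:
  Lw = 91.0 dB, Q = 4, r = 3.9 m
Formula: SPL = Lw + 10 * log10(Q / (4 * pi * r^2))
Compute 4 * pi * r^2 = 4 * pi * 3.9^2 = 191.1345
Compute Q / denom = 4 / 191.1345 = 0.02092767
Compute 10 * log10(0.02092767) = -16.7928
SPL = 91.0 + (-16.7928) = 74.21

74.21 dB


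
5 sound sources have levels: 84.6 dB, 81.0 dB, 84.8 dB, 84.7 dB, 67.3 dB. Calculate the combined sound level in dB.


Formula: L_total = 10 * log10( sum(10^(Li/10)) )
  Source 1: 10^(84.6/10) = 288403150.3127
  Source 2: 10^(81.0/10) = 125892541.1794
  Source 3: 10^(84.8/10) = 301995172.0402
  Source 4: 10^(84.7/10) = 295120922.6666
  Source 5: 10^(67.3/10) = 5370317.9637
Sum of linear values = 1016782104.1626
L_total = 10 * log10(1016782104.1626) = 90.07

90.07 dB


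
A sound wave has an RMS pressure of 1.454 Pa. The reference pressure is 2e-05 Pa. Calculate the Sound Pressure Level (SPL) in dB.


Given values:
  p = 1.454 Pa
  p_ref = 2e-05 Pa
Formula: SPL = 20 * log10(p / p_ref)
Compute ratio: p / p_ref = 1.454 / 2e-05 = 72700
Compute log10: log10(72700) = 4.861534
Multiply: SPL = 20 * 4.861534 = 97.23

97.23 dB


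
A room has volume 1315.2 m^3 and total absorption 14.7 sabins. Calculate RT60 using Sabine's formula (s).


Given values:
  V = 1315.2 m^3
  A = 14.7 sabins
Formula: RT60 = 0.161 * V / A
Numerator: 0.161 * 1315.2 = 211.7472
RT60 = 211.7472 / 14.7 = 14.405

14.405 s


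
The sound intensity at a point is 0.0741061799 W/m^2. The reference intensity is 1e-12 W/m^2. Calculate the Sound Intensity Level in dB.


Given values:
  I = 0.0741061799 W/m^2
  I_ref = 1e-12 W/m^2
Formula: SIL = 10 * log10(I / I_ref)
Compute ratio: I / I_ref = 74106179900
Compute log10: log10(74106179900) = 10.869854
Multiply: SIL = 10 * 10.869854 = 108.7

108.7 dB


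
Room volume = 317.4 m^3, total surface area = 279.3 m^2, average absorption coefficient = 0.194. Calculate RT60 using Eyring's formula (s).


Given values:
  V = 317.4 m^3, S = 279.3 m^2, alpha = 0.194
Formula: RT60 = 0.161 * V / (-S * ln(1 - alpha))
Compute ln(1 - 0.194) = ln(0.806) = -0.215672
Denominator: -279.3 * -0.215672 = 60.2372
Numerator: 0.161 * 317.4 = 51.1014
RT60 = 51.1014 / 60.2372 = 0.848

0.848 s


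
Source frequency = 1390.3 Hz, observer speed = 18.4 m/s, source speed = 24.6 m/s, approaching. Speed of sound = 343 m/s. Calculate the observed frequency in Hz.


Given values:
  f_s = 1390.3 Hz, v_o = 18.4 m/s, v_s = 24.6 m/s
  Direction: approaching
Formula: f_o = f_s * (c + v_o) / (c - v_s)
Numerator: c + v_o = 343 + 18.4 = 361.4
Denominator: c - v_s = 343 - 24.6 = 318.4
f_o = 1390.3 * 361.4 / 318.4 = 1578.06

1578.06 Hz


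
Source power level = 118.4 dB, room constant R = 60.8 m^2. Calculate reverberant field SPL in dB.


Given values:
  Lw = 118.4 dB, R = 60.8 m^2
Formula: SPL = Lw + 10 * log10(4 / R)
Compute 4 / R = 4 / 60.8 = 0.065789
Compute 10 * log10(0.065789) = -11.8185
SPL = 118.4 + (-11.8185) = 106.58

106.58 dB


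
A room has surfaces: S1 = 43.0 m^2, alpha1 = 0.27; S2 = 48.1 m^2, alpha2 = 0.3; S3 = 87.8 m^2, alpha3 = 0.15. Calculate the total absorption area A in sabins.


Given surfaces:
  Surface 1: 43.0 * 0.27 = 11.61
  Surface 2: 48.1 * 0.3 = 14.43
  Surface 3: 87.8 * 0.15 = 13.17
Formula: A = sum(Si * alpha_i)
A = 11.61 + 14.43 + 13.17
A = 39.21

39.21 sabins


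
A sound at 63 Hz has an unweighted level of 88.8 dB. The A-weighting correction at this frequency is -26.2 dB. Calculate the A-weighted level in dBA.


Given values:
  SPL = 88.8 dB
  A-weighting at 63 Hz = -26.2 dB
Formula: L_A = SPL + A_weight
L_A = 88.8 + (-26.2)
L_A = 62.6

62.6 dBA


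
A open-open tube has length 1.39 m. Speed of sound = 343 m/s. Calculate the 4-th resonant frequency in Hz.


Given values:
  Tube type: open-open, L = 1.39 m, c = 343 m/s, n = 4
Formula: f_n = n * c / (2 * L)
Compute 2 * L = 2 * 1.39 = 2.78
f = 4 * 343 / 2.78
f = 493.53

493.53 Hz


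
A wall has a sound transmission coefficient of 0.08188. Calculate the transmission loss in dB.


Given values:
  tau = 0.08188
Formula: TL = 10 * log10(1 / tau)
Compute 1 / tau = 1 / 0.08188 = 12.213
Compute log10(12.213) = 1.086822
TL = 10 * 1.086822 = 10.87

10.87 dB


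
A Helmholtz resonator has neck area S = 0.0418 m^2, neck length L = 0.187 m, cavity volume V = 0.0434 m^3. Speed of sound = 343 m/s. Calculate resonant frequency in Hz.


Given values:
  S = 0.0418 m^2, L = 0.187 m, V = 0.0434 m^3, c = 343 m/s
Formula: f = (c / (2*pi)) * sqrt(S / (V * L))
Compute V * L = 0.0434 * 0.187 = 0.0081158
Compute S / (V * L) = 0.0418 / 0.0081158 = 5.1504
Compute sqrt(5.1504) = 2.269449
Compute c / (2*pi) = 343 / 6.283185 = 54.590148
f = 54.590148 * 2.269449 = 123.89

123.89 Hz


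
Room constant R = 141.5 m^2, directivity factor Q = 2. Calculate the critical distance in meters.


Given values:
  R = 141.5 m^2, Q = 2
Formula: d_c = 0.141 * sqrt(Q * R)
Compute Q * R = 2 * 141.5 = 283.0
Compute sqrt(283.0) = 16.8226
d_c = 0.141 * 16.8226 = 2.372

2.372 m


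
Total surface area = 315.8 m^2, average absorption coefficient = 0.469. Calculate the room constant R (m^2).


Given values:
  S = 315.8 m^2, alpha = 0.469
Formula: R = S * alpha / (1 - alpha)
Numerator: 315.8 * 0.469 = 148.1102
Denominator: 1 - 0.469 = 0.531
R = 148.1102 / 0.531 = 278.93

278.93 m^2


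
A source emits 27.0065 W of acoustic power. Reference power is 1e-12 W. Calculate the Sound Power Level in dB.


Given values:
  W = 27.0065 W
  W_ref = 1e-12 W
Formula: SWL = 10 * log10(W / W_ref)
Compute ratio: W / W_ref = 27006500000000
Compute log10: log10(27006500000000) = 13.431468
Multiply: SWL = 10 * 13.431468 = 134.31

134.31 dB


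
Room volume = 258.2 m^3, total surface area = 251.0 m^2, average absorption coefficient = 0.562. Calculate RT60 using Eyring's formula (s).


Given values:
  V = 258.2 m^3, S = 251.0 m^2, alpha = 0.562
Formula: RT60 = 0.161 * V / (-S * ln(1 - alpha))
Compute ln(1 - 0.562) = ln(0.438) = -0.825536
Denominator: -251.0 * -0.825536 = 207.2095
Numerator: 0.161 * 258.2 = 41.5702
RT60 = 41.5702 / 207.2095 = 0.201

0.201 s


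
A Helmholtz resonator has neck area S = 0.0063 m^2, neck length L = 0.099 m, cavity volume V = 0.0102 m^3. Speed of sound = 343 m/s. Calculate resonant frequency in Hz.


Given values:
  S = 0.0063 m^2, L = 0.099 m, V = 0.0102 m^3, c = 343 m/s
Formula: f = (c / (2*pi)) * sqrt(S / (V * L))
Compute V * L = 0.0102 * 0.099 = 0.0010098
Compute S / (V * L) = 0.0063 / 0.0010098 = 6.2389
Compute sqrt(6.2389) = 2.497779
Compute c / (2*pi) = 343 / 6.283185 = 54.590148
f = 54.590148 * 2.497779 = 136.35

136.35 Hz


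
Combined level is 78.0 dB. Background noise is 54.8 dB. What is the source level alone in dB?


Given values:
  L_total = 78.0 dB, L_bg = 54.8 dB
Formula: L_source = 10 * log10(10^(L_total/10) - 10^(L_bg/10))
Convert to linear:
  10^(78.0/10) = 63095734.448
  10^(54.8/10) = 301995.172
Difference: 63095734.448 - 301995.172 = 62793739.276
L_source = 10 * log10(62793739.276) = 77.98

77.98 dB


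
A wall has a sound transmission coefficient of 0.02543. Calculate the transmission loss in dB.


Given values:
  tau = 0.02543
Formula: TL = 10 * log10(1 / tau)
Compute 1 / tau = 1 / 0.02543 = 39.3236
Compute log10(39.3236) = 1.594653
TL = 10 * 1.594653 = 15.95

15.95 dB


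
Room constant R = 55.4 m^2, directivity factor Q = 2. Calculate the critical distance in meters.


Given values:
  R = 55.4 m^2, Q = 2
Formula: d_c = 0.141 * sqrt(Q * R)
Compute Q * R = 2 * 55.4 = 110.8
Compute sqrt(110.8) = 10.5262
d_c = 0.141 * 10.5262 = 1.484

1.484 m


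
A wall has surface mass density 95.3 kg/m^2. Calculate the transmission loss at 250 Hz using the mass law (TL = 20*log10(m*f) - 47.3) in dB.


Given values:
  m = 95.3 kg/m^2, f = 250 Hz
Formula: TL = 20 * log10(m * f) - 47.3
Compute m * f = 95.3 * 250 = 23825.0
Compute log10(23825.0) = 4.377033
Compute 20 * 4.377033 = 87.5407
TL = 87.5407 - 47.3 = 40.24

40.24 dB


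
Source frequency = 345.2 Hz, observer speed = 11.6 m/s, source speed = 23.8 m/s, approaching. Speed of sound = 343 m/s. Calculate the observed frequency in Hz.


Given values:
  f_s = 345.2 Hz, v_o = 11.6 m/s, v_s = 23.8 m/s
  Direction: approaching
Formula: f_o = f_s * (c + v_o) / (c - v_s)
Numerator: c + v_o = 343 + 11.6 = 354.6
Denominator: c - v_s = 343 - 23.8 = 319.2
f_o = 345.2 * 354.6 / 319.2 = 383.48

383.48 Hz


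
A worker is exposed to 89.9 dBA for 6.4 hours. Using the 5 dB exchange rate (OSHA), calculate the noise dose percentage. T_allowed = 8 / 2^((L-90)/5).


Given values:
  L = 89.9 dBA, T = 6.4 hours
Formula: T_allowed = 8 / 2^((L - 90) / 5)
Compute exponent: (89.9 - 90) / 5 = -0.02
Compute 2^(-0.02) = 0.986233
T_allowed = 8 / 0.986233 = 8.111673 hours
Dose = (T / T_allowed) * 100
Dose = (6.4 / 8.111673) * 100 = 78.9

78.9 %


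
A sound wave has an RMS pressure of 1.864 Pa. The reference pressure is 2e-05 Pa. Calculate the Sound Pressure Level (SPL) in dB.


Given values:
  p = 1.864 Pa
  p_ref = 2e-05 Pa
Formula: SPL = 20 * log10(p / p_ref)
Compute ratio: p / p_ref = 1.864 / 2e-05 = 93200
Compute log10: log10(93200) = 4.969416
Multiply: SPL = 20 * 4.969416 = 99.39

99.39 dB


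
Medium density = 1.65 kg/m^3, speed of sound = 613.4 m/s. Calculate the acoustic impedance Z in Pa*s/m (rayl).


Given values:
  rho = 1.65 kg/m^3
  c = 613.4 m/s
Formula: Z = rho * c
Z = 1.65 * 613.4
Z = 1012.11

1012.11 rayl


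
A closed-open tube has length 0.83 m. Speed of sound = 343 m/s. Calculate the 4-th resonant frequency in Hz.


Given values:
  Tube type: closed-open, L = 0.83 m, c = 343 m/s, n = 4
Formula: f_n = (2n - 1) * c / (4 * L)
Compute 2n - 1 = 2*4 - 1 = 7
Compute 4 * L = 4 * 0.83 = 3.32
f = 7 * 343 / 3.32
f = 723.19

723.19 Hz


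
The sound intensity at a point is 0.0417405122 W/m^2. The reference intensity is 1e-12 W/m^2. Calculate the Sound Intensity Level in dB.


Given values:
  I = 0.0417405122 W/m^2
  I_ref = 1e-12 W/m^2
Formula: SIL = 10 * log10(I / I_ref)
Compute ratio: I / I_ref = 41740512200
Compute log10: log10(41740512200) = 10.620558
Multiply: SIL = 10 * 10.620558 = 106.21

106.21 dB


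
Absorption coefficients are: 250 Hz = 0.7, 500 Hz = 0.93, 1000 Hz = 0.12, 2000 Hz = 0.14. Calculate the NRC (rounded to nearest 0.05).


Given values:
  a_250 = 0.7, a_500 = 0.93
  a_1000 = 0.12, a_2000 = 0.14
Formula: NRC = (a250 + a500 + a1000 + a2000) / 4
Sum = 0.7 + 0.93 + 0.12 + 0.14 = 1.89
NRC = 1.89 / 4 = 0.4725
Rounded to nearest 0.05: 0.45

0.45


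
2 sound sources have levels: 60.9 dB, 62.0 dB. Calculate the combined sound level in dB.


Formula: L_total = 10 * log10( sum(10^(Li/10)) )
  Source 1: 10^(60.9/10) = 1230268.7708
  Source 2: 10^(62.0/10) = 1584893.1925
Sum of linear values = 2815161.9633
L_total = 10 * log10(2815161.9633) = 64.5

64.5 dB


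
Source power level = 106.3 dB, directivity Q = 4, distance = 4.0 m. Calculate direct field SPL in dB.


Given values:
  Lw = 106.3 dB, Q = 4, r = 4.0 m
Formula: SPL = Lw + 10 * log10(Q / (4 * pi * r^2))
Compute 4 * pi * r^2 = 4 * pi * 4.0^2 = 201.0619
Compute Q / denom = 4 / 201.0619 = 0.01989437
Compute 10 * log10(0.01989437) = -17.0127
SPL = 106.3 + (-17.0127) = 89.29

89.29 dB


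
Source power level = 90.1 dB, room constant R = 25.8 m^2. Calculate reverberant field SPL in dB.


Given values:
  Lw = 90.1 dB, R = 25.8 m^2
Formula: SPL = Lw + 10 * log10(4 / R)
Compute 4 / R = 4 / 25.8 = 0.155039
Compute 10 * log10(0.155039) = -8.0956
SPL = 90.1 + (-8.0956) = 82.0

82.0 dB


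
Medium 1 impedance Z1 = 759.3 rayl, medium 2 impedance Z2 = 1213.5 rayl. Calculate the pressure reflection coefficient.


Given values:
  Z1 = 759.3 rayl, Z2 = 1213.5 rayl
Formula: R = (Z2 - Z1) / (Z2 + Z1)
Numerator: Z2 - Z1 = 1213.5 - 759.3 = 454.2
Denominator: Z2 + Z1 = 1213.5 + 759.3 = 1972.8
R = 454.2 / 1972.8 = 0.2302

0.2302


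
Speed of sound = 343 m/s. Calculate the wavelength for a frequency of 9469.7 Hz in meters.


Given values:
  c = 343 m/s, f = 9469.7 Hz
Formula: lambda = c / f
lambda = 343 / 9469.7
lambda = 0.0362

0.0362 m


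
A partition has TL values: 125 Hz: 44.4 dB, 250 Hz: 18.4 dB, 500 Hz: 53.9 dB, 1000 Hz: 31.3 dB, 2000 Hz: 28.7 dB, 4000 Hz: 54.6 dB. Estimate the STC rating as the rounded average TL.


Given TL values at each frequency:
  125 Hz: 44.4 dB
  250 Hz: 18.4 dB
  500 Hz: 53.9 dB
  1000 Hz: 31.3 dB
  2000 Hz: 28.7 dB
  4000 Hz: 54.6 dB
Formula: STC ~ round(average of TL values)
Sum = 44.4 + 18.4 + 53.9 + 31.3 + 28.7 + 54.6 = 231.3
Average = 231.3 / 6 = 38.55
Rounded: 39

39


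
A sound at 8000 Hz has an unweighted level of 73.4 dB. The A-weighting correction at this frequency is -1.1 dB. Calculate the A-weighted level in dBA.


Given values:
  SPL = 73.4 dB
  A-weighting at 8000 Hz = -1.1 dB
Formula: L_A = SPL + A_weight
L_A = 73.4 + (-1.1)
L_A = 72.3

72.3 dBA


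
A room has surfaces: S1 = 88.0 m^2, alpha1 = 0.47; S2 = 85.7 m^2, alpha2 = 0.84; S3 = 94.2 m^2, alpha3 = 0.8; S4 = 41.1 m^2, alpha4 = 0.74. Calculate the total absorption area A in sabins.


Given surfaces:
  Surface 1: 88.0 * 0.47 = 41.36
  Surface 2: 85.7 * 0.84 = 71.988
  Surface 3: 94.2 * 0.8 = 75.36
  Surface 4: 41.1 * 0.74 = 30.414
Formula: A = sum(Si * alpha_i)
A = 41.36 + 71.988 + 75.36 + 30.414
A = 219.12

219.12 sabins


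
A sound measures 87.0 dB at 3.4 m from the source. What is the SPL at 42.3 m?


Given values:
  SPL1 = 87.0 dB, r1 = 3.4 m, r2 = 42.3 m
Formula: SPL2 = SPL1 - 20 * log10(r2 / r1)
Compute ratio: r2 / r1 = 42.3 / 3.4 = 12.4412
Compute log10: log10(12.4412) = 1.094862
Compute drop: 20 * 1.094862 = 21.8972
SPL2 = 87.0 - 21.8972 = 65.1

65.1 dB


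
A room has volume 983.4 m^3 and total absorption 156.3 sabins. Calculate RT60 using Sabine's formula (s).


Given values:
  V = 983.4 m^3
  A = 156.3 sabins
Formula: RT60 = 0.161 * V / A
Numerator: 0.161 * 983.4 = 158.3274
RT60 = 158.3274 / 156.3 = 1.013

1.013 s


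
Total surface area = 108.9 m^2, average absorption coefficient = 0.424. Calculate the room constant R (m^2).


Given values:
  S = 108.9 m^2, alpha = 0.424
Formula: R = S * alpha / (1 - alpha)
Numerator: 108.9 * 0.424 = 46.1736
Denominator: 1 - 0.424 = 0.576
R = 46.1736 / 0.576 = 80.16

80.16 m^2


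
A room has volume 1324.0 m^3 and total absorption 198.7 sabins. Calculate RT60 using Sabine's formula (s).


Given values:
  V = 1324.0 m^3
  A = 198.7 sabins
Formula: RT60 = 0.161 * V / A
Numerator: 0.161 * 1324.0 = 213.164
RT60 = 213.164 / 198.7 = 1.073

1.073 s


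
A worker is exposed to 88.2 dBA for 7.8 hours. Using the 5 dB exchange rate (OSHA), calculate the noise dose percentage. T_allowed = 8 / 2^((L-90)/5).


Given values:
  L = 88.2 dBA, T = 7.8 hours
Formula: T_allowed = 8 / 2^((L - 90) / 5)
Compute exponent: (88.2 - 90) / 5 = -0.36
Compute 2^(-0.36) = 0.779165
T_allowed = 8 / 0.779165 = 10.267402 hours
Dose = (T / T_allowed) * 100
Dose = (7.8 / 10.267402) * 100 = 75.97

75.97 %


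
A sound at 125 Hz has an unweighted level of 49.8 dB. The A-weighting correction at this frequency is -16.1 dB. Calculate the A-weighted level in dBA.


Given values:
  SPL = 49.8 dB
  A-weighting at 125 Hz = -16.1 dB
Formula: L_A = SPL + A_weight
L_A = 49.8 + (-16.1)
L_A = 33.7

33.7 dBA


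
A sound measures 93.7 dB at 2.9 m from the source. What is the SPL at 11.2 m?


Given values:
  SPL1 = 93.7 dB, r1 = 2.9 m, r2 = 11.2 m
Formula: SPL2 = SPL1 - 20 * log10(r2 / r1)
Compute ratio: r2 / r1 = 11.2 / 2.9 = 3.8621
Compute log10: log10(3.8621) = 0.586824
Compute drop: 20 * 0.586824 = 11.7365
SPL2 = 93.7 - 11.7365 = 81.96

81.96 dB


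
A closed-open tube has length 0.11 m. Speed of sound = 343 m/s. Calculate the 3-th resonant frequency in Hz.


Given values:
  Tube type: closed-open, L = 0.11 m, c = 343 m/s, n = 3
Formula: f_n = (2n - 1) * c / (4 * L)
Compute 2n - 1 = 2*3 - 1 = 5
Compute 4 * L = 4 * 0.11 = 0.44
f = 5 * 343 / 0.44
f = 3897.73

3897.73 Hz


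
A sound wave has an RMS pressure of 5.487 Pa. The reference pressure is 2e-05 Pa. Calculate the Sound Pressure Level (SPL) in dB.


Given values:
  p = 5.487 Pa
  p_ref = 2e-05 Pa
Formula: SPL = 20 * log10(p / p_ref)
Compute ratio: p / p_ref = 5.487 / 2e-05 = 274350
Compute log10: log10(274350) = 5.438305
Multiply: SPL = 20 * 5.438305 = 108.77

108.77 dB


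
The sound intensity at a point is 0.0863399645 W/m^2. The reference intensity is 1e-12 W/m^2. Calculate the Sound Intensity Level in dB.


Given values:
  I = 0.0863399645 W/m^2
  I_ref = 1e-12 W/m^2
Formula: SIL = 10 * log10(I / I_ref)
Compute ratio: I / I_ref = 86339964500
Compute log10: log10(86339964500) = 10.936212
Multiply: SIL = 10 * 10.936212 = 109.36

109.36 dB


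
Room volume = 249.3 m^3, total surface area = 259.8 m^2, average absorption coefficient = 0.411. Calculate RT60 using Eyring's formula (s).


Given values:
  V = 249.3 m^3, S = 259.8 m^2, alpha = 0.411
Formula: RT60 = 0.161 * V / (-S * ln(1 - alpha))
Compute ln(1 - 0.411) = ln(0.589) = -0.529329
Denominator: -259.8 * -0.529329 = 137.5197
Numerator: 0.161 * 249.3 = 40.1373
RT60 = 40.1373 / 137.5197 = 0.292

0.292 s


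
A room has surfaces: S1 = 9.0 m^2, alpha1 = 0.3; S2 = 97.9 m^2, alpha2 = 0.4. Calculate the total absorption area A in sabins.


Given surfaces:
  Surface 1: 9.0 * 0.3 = 2.7
  Surface 2: 97.9 * 0.4 = 39.16
Formula: A = sum(Si * alpha_i)
A = 2.7 + 39.16
A = 41.86

41.86 sabins


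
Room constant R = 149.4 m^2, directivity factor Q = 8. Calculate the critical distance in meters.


Given values:
  R = 149.4 m^2, Q = 8
Formula: d_c = 0.141 * sqrt(Q * R)
Compute Q * R = 8 * 149.4 = 1195.2
Compute sqrt(1195.2) = 34.5717
d_c = 0.141 * 34.5717 = 4.875

4.875 m


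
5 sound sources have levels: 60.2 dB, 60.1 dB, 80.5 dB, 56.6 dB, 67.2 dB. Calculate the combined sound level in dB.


Formula: L_total = 10 * log10( sum(10^(Li/10)) )
  Source 1: 10^(60.2/10) = 1047128.5481
  Source 2: 10^(60.1/10) = 1023292.9923
  Source 3: 10^(80.5/10) = 112201845.4302
  Source 4: 10^(56.6/10) = 457088.1896
  Source 5: 10^(67.2/10) = 5248074.6025
Sum of linear values = 119977429.7627
L_total = 10 * log10(119977429.7627) = 80.79

80.79 dB


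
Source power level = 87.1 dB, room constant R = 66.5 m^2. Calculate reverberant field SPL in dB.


Given values:
  Lw = 87.1 dB, R = 66.5 m^2
Formula: SPL = Lw + 10 * log10(4 / R)
Compute 4 / R = 4 / 66.5 = 0.06015
Compute 10 * log10(0.06015) = -12.2076
SPL = 87.1 + (-12.2076) = 74.89

74.89 dB
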